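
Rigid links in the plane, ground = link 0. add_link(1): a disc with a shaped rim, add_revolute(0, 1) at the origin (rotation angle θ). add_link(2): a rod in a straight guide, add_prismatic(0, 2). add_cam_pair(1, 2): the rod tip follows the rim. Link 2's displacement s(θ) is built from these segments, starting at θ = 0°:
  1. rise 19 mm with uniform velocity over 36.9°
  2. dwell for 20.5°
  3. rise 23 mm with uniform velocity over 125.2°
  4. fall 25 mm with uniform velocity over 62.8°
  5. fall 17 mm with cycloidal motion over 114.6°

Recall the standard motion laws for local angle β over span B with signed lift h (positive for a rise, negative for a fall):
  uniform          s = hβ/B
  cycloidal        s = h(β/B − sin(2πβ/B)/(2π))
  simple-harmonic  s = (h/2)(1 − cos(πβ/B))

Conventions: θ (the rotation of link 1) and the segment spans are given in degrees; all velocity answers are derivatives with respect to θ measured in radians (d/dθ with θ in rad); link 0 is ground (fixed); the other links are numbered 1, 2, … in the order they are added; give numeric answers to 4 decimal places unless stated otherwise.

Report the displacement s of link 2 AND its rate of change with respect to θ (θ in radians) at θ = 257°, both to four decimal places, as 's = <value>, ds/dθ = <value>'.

segment 1 (0° to 36.9°, uniform, h = 19) is passed completely: s = 0.0000 + (19) = 19.0000
segment 2 (36.9° to 57.4°, dwell): s unchanged at 19.0000
segment 3 (57.4° to 182.6°, uniform, h = 23) is passed completely: s = 19.0000 + (23) = 42.0000
segment 4 (182.6° to 245.4°, uniform, h = -25) is passed completely: s = 42.0000 + (-25) = 17.0000
θ = 257° falls in segment 5 (245.4° to 360°, cycloidal, h = -17): β = 257 − 245.4 = 11.6°, B = 114.6°; Δs = -17·(0.1012 − sin(2π·0.1012)/(2π)) = -0.1137; s = 17.0000 − 0.1137 = 16.8863
velocity in seg [245.4°–360°] (cycloidal), θ in radians: β = 11.6° = 0.2025 rad, B = 114.6° = 2.0001 rad; ds/dθ = (h/B)(1 − cos(2πβ/B)) = ((-17)/2.0001)(1 − cos(2π·0.1012)) = -1.661785 mm/rad

s = 16.8863, ds/dθ = -1.6618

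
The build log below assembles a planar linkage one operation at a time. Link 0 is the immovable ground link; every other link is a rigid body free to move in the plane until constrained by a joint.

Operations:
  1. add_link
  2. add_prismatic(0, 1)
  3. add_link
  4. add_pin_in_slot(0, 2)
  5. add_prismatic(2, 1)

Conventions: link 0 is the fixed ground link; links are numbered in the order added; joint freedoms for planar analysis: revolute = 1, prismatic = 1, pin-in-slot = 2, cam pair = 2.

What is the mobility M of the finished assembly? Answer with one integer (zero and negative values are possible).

ground; <1,0,0>
#1 <2,0,0>
P:0↔1 J1 <2,1,0>
#2 <3,1,0>
PS:0↔2 J2 <3,1,1>
P:2↔1 J1 <3,2,1>
3×2 − 2×2 − 1×1 = 1

M = 1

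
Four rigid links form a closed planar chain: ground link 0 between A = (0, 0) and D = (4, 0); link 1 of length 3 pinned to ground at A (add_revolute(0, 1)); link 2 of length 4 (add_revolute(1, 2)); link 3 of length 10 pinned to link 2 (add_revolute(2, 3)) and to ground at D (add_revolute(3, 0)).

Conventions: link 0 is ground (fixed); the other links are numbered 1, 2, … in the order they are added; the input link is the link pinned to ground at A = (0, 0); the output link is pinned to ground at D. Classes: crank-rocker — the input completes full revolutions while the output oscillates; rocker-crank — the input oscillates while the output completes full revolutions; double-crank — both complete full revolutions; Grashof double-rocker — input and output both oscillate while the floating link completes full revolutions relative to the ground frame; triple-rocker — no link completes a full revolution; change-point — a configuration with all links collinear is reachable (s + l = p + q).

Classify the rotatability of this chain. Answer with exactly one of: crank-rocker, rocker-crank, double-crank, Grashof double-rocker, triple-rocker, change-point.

lengths: ground=4, input=3, coupler=4, output=10
sorted: s=3 (shortest), l=10 (longest), p+q=8
s + l = 13 vs p + q = 8
s + l > p + q → non-Grashof → no link fully rotates → triple-rocker

triple-rocker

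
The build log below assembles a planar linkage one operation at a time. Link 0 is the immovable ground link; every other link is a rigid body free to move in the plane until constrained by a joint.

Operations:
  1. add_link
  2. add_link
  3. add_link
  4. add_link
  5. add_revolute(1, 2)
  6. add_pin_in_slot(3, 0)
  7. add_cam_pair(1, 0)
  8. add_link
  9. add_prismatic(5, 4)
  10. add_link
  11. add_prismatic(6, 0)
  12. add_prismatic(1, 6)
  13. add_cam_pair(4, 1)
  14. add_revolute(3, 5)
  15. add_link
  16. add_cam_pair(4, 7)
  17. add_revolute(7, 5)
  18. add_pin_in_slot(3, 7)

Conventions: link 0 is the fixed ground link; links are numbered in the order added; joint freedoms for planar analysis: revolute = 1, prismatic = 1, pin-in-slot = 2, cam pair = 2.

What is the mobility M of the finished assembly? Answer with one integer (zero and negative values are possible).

ground; <1,0,0>
#1 <2,0,0>
#2 <3,0,0>
#3 <4,0,0>
#4 <5,0,0>
R:1↔2 J1 <5,1,0>
PS:3↔0 J2 <5,1,1>
C:1↔0 J2 <5,1,2>
#5 <6,1,2>
P:5↔4 J1 <6,2,2>
#6 <7,2,2>
P:6↔0 J1 <7,3,2>
P:1↔6 J1 <7,4,2>
C:4↔1 J2 <7,4,3>
R:3↔5 J1 <7,5,3>
#7 <8,5,3>
C:4↔7 J2 <8,5,4>
R:7↔5 J1 <8,6,4>
PS:3↔7 J2 <8,6,5>
3×7 − 2×6 − 1×5 = 4

M = 4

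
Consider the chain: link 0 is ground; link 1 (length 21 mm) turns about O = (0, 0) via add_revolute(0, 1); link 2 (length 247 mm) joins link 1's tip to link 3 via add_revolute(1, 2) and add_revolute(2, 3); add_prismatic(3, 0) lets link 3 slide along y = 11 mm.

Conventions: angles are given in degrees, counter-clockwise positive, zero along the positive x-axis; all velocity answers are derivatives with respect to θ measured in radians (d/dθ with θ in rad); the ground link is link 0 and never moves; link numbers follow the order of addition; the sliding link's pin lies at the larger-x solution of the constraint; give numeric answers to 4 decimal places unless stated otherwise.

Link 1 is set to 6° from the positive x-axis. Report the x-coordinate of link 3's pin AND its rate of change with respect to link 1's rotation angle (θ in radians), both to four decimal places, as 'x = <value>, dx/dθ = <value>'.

geometry: r = 21 mm, L = 247 mm, e = 11 mm
crank pin P = (r cos θ, r sin θ) = (20.884960, 2.195098)
h = r sin θ − e = 2.195098 − 11 = -8.804902
x = r cos θ + √(L² − h²) = 20.884960 + 246.843014 = 267.727974
dx/dθ = −r sin θ − h·r cos θ/√(L² − h²) (θ in radians; h = -8.804902) = -1.450130

x = 267.7280, dx/dθ = -1.4501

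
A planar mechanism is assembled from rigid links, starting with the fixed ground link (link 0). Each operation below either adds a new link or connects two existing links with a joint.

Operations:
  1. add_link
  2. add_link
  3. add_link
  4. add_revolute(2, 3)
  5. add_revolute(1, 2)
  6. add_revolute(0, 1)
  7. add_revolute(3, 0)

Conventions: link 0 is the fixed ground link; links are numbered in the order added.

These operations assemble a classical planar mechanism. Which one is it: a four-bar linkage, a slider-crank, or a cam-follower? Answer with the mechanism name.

links: 4 (incl. ground); joints: 4 revolute, 0 prismatic, 0 higher (cam) pair, forming one closed loop
4 links in a single 4R loop → four-bar linkage

four-bar linkage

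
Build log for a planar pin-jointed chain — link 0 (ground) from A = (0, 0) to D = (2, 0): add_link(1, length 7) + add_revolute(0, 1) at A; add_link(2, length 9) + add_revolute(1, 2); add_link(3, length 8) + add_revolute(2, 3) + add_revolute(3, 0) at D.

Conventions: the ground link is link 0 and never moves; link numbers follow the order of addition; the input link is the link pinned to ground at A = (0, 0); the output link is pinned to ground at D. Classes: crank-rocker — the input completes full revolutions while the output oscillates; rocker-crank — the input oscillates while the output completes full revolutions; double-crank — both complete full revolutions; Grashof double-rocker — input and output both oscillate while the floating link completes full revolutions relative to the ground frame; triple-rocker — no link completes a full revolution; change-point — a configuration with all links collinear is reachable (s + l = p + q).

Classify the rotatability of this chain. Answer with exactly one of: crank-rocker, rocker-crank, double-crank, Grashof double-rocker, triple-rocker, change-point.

lengths: ground=2, input=7, coupler=9, output=8
sorted: s=2 (shortest), l=9 (longest), p+q=15
s + l = 11 vs p + q = 15
s + l < p + q (Grashof) with shortest = ground link → double-crank

double-crank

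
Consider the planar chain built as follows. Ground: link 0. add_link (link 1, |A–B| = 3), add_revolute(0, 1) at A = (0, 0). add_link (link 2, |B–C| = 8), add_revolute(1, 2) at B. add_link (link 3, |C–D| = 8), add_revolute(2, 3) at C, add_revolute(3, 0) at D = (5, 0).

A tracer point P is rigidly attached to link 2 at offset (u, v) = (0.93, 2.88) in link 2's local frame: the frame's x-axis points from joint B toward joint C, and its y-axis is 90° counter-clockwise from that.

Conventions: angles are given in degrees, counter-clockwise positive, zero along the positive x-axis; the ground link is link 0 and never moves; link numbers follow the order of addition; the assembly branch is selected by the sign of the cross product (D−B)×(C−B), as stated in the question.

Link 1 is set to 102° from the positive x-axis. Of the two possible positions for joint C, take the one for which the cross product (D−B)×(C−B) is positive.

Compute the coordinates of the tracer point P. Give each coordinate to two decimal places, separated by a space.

A=(0,0), D=(5.00,0)
B = A + 3.00·(cos102°, sin102°) = (-0.6237, 2.9344)
|BD| = 6.3433
circle(B,8.00) ∩ circle(D,8.00): a=3.1716, h=7.3444
  candidates: C₊=(5.5857,7.9785) cross=46.588; C₋=(-1.2094,-5.0441) cross=-46.588
  branch + wants cross > 0 → take C=(5.5857,7.9785) (cross=46.588)
ex = (C−B)/|BC| = (0.7762,0.6305); ey = (-0.6305,0.7762)
P = B + 0.93·ex + 2.88·ey = (-1.7178,5.7562)

-1.72 5.76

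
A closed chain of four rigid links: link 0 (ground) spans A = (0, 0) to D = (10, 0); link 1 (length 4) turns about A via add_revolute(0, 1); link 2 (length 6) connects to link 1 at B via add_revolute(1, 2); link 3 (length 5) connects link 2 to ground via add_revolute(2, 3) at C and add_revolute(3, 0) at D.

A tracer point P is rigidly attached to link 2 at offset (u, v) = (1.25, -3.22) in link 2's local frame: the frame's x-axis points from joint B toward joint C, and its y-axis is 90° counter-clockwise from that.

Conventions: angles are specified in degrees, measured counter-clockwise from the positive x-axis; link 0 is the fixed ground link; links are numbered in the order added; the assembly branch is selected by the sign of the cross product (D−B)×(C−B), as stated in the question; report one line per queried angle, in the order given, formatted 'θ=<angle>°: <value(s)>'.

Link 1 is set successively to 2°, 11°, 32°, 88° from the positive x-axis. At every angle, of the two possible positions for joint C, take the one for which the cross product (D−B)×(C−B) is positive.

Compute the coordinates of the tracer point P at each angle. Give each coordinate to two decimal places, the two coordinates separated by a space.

A=(0,0), D=(10.00,0)
θ=2°: B = A + 4.00·(cos2°, sin2°) = (3.9976, 0.1396)
θ=2°: |BD| = 6.0041
θ=2°: circle(B,6.00) ∩ circle(D,5.00): a=3.9181, h=4.5441
θ=2°:   candidates: C₊=(8.0202,4.5914) cross=27.283; C₋=(7.8089,-4.4944) cross=-27.283
θ=2°:   branch + wants cross > 0 → take C=(8.0202,4.5914) (cross=27.283)
θ=2°: ex = (C−B)/|BC| = (0.6704,0.7420); ey = (-0.7420,0.6704)
θ=2°: P = B + 1.25·ex + -3.22·ey = (7.2247,-1.0918)
θ=11°: B = A + 4.00·(cos11°, sin11°) = (3.9265, 0.7632)
θ=11°: |BD| = 6.1213
θ=11°: circle(B,6.00) ∩ circle(D,5.00): a=3.9591, h=4.5084
θ=11°:   candidates: C₊=(8.4169,4.7428) cross=27.597; C₋=(7.2926,-4.2036) cross=-27.597
θ=11°:   branch + wants cross > 0 → take C=(8.4169,4.7428) (cross=27.597)
θ=11°: ex = (C−B)/|BC| = (0.7484,0.6633); ey = (-0.6633,0.7484)
θ=11°: P = B + 1.25·ex + -3.22·ey = (6.9977,-0.8175)
θ=32°: B = A + 4.00·(cos32°, sin32°) = (3.3922, 2.1197)
θ=32°: |BD| = 6.9395
θ=32°: circle(B,6.00) ∩ circle(D,5.00): a=4.2623, h=4.2229
θ=32°:   candidates: C₊=(8.7407,4.8388) cross=29.305; C₋=(6.1609,-3.2033) cross=-29.305
θ=32°:   branch + wants cross > 0 → take C=(8.7407,4.8388) (cross=29.305)
θ=32°: ex = (C−B)/|BC| = (0.8914,0.4532); ey = (-0.4532,0.8914)
θ=32°: P = B + 1.25·ex + -3.22·ey = (5.9657,-0.1842)
θ=88°: B = A + 4.00·(cos88°, sin88°) = (0.1396, 3.9976)
θ=88°: |BD| = 10.6399
θ=88°: circle(B,6.00) ∩ circle(D,5.00): a=5.8369, h=1.3895
θ=88°:   candidates: C₊=(6.0709,3.0923) cross=14.784; C₋=(5.0268,0.5168) cross=-14.784
θ=88°:   branch + wants cross > 0 → take C=(6.0709,3.0923) (cross=14.784)
θ=88°: ex = (C−B)/|BC| = (0.9886,-0.1509); ey = (0.1509,0.9886)
θ=88°: P = B + 1.25·ex + -3.22·ey = (0.8895,0.6258)

θ=2°: 7.22 -1.09
θ=11°: 7.00 -0.82
θ=32°: 5.97 -0.18
θ=88°: 0.89 0.63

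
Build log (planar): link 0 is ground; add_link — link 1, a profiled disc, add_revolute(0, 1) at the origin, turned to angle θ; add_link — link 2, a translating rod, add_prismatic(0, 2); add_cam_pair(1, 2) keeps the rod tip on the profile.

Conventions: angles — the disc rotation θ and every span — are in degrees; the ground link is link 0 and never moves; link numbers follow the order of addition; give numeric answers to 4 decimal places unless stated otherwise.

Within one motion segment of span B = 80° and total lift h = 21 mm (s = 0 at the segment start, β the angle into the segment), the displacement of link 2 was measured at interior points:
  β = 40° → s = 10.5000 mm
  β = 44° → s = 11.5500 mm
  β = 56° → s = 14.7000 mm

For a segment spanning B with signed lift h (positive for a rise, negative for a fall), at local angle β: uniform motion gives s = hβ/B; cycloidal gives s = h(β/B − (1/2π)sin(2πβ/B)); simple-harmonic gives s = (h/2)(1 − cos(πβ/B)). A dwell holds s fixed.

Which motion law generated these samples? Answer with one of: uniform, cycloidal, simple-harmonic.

candidates at β/B = r: uniform s = h·r (linear in β); cycloidal s = h·(r − sin(2πr)/(2π)); simple-harmonic s = (h/2)(1 − cos(πr))
β=40°: printed 10.5000 | uniform 10.5000, cycloidal 10.5000, simple-harmonic 10.5000
β=44°: printed 11.5500 | uniform 11.5500, cycloidal 12.5828, simple-harmonic 12.1426
β=56°: printed 14.7000 | uniform 14.7000, cycloidal 17.8787, simple-harmonic 16.6717
only one law matches every sample → uniform

uniform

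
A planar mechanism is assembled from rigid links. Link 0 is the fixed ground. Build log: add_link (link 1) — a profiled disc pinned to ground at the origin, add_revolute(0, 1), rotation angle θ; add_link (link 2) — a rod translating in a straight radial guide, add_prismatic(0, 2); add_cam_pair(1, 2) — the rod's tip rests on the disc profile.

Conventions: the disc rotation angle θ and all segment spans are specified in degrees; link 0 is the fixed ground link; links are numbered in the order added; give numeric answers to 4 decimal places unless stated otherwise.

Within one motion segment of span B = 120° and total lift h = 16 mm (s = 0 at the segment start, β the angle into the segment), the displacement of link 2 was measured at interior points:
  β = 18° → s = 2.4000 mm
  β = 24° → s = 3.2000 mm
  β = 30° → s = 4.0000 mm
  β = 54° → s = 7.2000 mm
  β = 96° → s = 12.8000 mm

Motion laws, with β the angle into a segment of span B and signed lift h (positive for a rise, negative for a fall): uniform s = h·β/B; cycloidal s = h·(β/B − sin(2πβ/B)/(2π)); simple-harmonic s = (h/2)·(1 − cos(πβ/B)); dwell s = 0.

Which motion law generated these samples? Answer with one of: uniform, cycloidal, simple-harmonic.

candidates at β/B = r: uniform s = h·r (linear in β); cycloidal s = h·(r − sin(2πr)/(2π)); simple-harmonic s = (h/2)(1 − cos(πr))
β=18°: printed 2.4000 | uniform 2.4000, cycloidal 0.3399, simple-harmonic 0.8719
β=24°: printed 3.2000 | uniform 3.2000, cycloidal 0.7782, simple-harmonic 1.5279
β=30°: printed 4.0000 | uniform 4.0000, cycloidal 1.4535, simple-harmonic 2.3431
β=54°: printed 7.2000 | uniform 7.2000, cycloidal 6.4131, simple-harmonic 6.7485
β=96°: printed 12.8000 | uniform 12.8000, cycloidal 15.2218, simple-harmonic 14.4721
only one law matches every sample → uniform

uniform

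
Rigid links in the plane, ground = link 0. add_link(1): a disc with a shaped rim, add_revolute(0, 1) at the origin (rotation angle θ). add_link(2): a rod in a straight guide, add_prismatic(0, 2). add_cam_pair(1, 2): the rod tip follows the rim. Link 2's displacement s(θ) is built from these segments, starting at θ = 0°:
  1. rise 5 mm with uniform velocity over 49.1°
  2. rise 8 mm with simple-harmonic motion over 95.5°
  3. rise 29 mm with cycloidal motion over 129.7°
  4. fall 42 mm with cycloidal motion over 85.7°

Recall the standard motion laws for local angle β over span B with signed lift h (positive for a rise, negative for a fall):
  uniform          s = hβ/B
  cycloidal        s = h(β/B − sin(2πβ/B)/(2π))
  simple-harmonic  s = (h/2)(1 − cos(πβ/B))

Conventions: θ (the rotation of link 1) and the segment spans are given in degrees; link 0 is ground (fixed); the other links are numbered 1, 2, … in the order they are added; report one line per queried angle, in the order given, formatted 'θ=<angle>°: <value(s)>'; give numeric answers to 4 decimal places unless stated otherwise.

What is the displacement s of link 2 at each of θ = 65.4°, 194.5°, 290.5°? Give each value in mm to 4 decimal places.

segment 1 (0° to 49.1°, uniform, h = 5) is passed completely: s = 0.0000 + (5) = 5.0000
θ = 65.4° falls in segment 2 (49.1° to 144.6°, simple-harmonic, h = 8): β = 65.4 − 49.1 = 16.3°, B = 95.5°; Δs = 8/2·(1 − cos(π·0.1707)) = 0.5614; s = 5.0000 + 0.5614 = 5.5614
segment 2 (49.1° to 144.6°, simple-harmonic, h = 8) is passed completely: s = 5.0000 + (8) = 13.0000
θ = 194.5° falls in segment 3 (144.6° to 274.3°, cycloidal, h = 29): β = 194.5 − 144.6 = 49.9°, B = 129.7°; Δs = 29·(0.3847 − sin(2π·0.3847)/(2π)) = 8.0992; s = 13.0000 + 8.0992 = 21.0992
segment 3 (144.6° to 274.3°, cycloidal, h = 29) is passed completely: s = 13.0000 + (29) = 42.0000
θ = 290.5° falls in segment 4 (274.3° to 360°, cycloidal, h = -42): β = 290.5 − 274.3 = 16.2°, B = 85.7°; Δs = -42·(0.1890 − sin(2π·0.1890)/(2π)) = -1.7393; s = 42.0000 − 1.7393 = 40.2607

θ=65.4°: 5.5614
θ=194.5°: 21.0992
θ=290.5°: 40.2607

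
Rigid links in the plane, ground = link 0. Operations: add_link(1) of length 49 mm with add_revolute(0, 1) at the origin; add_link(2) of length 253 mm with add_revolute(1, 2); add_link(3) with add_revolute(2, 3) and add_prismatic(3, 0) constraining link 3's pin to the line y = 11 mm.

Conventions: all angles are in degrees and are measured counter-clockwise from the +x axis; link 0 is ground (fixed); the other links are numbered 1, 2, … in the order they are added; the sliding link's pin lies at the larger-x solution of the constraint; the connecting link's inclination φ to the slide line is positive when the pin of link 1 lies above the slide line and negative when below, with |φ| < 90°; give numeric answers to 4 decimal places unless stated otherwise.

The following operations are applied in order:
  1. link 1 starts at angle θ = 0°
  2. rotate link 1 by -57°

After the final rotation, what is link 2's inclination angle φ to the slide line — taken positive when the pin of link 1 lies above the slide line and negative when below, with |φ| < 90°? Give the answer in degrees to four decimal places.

geometry: r = 49 mm, L = 253 mm, e = 11 mm; θ starts at 0°
rotate link 1 by -57°: θ ← 0° -57° = -57°
h = r sin θ − e = -41.094858 − 11 = -52.094858
sin φ = h / L = -52.094858 / 253 = -0.20590853
φ = arcsin(-0.20590853) = -11.882689°

-11.8827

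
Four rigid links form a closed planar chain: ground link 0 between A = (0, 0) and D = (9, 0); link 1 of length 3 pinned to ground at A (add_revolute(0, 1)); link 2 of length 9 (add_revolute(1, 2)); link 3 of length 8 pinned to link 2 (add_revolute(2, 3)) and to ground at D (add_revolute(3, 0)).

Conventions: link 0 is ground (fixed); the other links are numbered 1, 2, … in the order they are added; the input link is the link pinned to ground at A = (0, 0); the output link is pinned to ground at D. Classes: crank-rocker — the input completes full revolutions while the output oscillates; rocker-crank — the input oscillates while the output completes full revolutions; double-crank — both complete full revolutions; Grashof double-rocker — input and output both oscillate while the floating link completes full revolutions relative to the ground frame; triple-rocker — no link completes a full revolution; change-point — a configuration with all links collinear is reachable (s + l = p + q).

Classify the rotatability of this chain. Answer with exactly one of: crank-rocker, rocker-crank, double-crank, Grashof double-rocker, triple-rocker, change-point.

lengths: ground=9, input=3, coupler=9, output=8
sorted: s=3 (shortest), l=9 (longest), p+q=17
s + l = 12 vs p + q = 17
s + l < p + q (Grashof) with shortest = input link → crank-rocker

crank-rocker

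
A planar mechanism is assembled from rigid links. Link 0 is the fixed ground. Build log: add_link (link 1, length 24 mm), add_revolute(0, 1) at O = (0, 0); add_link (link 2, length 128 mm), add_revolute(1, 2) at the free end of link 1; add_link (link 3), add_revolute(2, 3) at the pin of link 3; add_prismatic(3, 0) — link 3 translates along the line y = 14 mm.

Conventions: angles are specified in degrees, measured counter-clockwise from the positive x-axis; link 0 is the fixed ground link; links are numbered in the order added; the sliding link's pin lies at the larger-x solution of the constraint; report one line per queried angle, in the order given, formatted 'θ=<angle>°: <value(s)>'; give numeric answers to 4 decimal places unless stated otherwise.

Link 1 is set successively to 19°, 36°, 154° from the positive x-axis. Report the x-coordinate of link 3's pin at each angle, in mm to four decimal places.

geometry: r = 24 mm, L = 128 mm, e = 14 mm
θ=19°: crank pin P = (r cos θ, r sin θ) = (22.692446, 7.813636)
θ=19°: h = r sin θ − e = 7.813636 − 14 = -6.186364
θ=19°: x = r cos θ + √(L² − h²) = 22.692446 + 127.850416 = 150.542862
θ=36°: crank pin P = (r cos θ, r sin θ) = (19.416408, 14.106846)
θ=36°: h = r sin θ − e = 14.106846 − 14 = 0.106846
θ=36°: x = r cos θ + √(L² − h²) = 19.416408 + 127.999955 = 147.416363
θ=154°: crank pin P = (r cos θ, r sin θ) = (-21.571057, 10.520908)
θ=154°: h = r sin θ − e = 10.520908 − 14 = -3.479092
θ=154°: x = r cos θ + √(L² − h²) = -21.571057 + 127.952710 = 106.381653

θ=19°: 150.5429
θ=36°: 147.4164
θ=154°: 106.3817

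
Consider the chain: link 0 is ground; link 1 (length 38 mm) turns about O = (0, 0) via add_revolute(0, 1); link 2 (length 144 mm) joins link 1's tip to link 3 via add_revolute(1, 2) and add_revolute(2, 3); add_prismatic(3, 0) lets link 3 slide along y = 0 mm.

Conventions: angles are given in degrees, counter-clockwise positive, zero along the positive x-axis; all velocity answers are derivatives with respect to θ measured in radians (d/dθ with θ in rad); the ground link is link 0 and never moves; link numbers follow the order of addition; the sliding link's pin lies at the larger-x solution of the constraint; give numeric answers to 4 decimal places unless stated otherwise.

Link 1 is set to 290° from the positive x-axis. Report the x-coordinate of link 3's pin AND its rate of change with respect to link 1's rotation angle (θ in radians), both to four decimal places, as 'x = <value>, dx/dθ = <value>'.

geometry: r = 38 mm, L = 144 mm, e = 0 mm
crank pin P = (r cos θ, r sin θ) = (12.996765, -35.708320)
h = r sin θ − e = -35.708320 − 0 = -35.708320
x = r cos θ + √(L² − h²) = 12.996765 + 139.502387 = 152.499152
dx/dθ = −r sin θ − h·r cos θ/√(L² − h²) (θ in radians; h = -35.708320) = 39.035092

x = 152.4992, dx/dθ = 39.0351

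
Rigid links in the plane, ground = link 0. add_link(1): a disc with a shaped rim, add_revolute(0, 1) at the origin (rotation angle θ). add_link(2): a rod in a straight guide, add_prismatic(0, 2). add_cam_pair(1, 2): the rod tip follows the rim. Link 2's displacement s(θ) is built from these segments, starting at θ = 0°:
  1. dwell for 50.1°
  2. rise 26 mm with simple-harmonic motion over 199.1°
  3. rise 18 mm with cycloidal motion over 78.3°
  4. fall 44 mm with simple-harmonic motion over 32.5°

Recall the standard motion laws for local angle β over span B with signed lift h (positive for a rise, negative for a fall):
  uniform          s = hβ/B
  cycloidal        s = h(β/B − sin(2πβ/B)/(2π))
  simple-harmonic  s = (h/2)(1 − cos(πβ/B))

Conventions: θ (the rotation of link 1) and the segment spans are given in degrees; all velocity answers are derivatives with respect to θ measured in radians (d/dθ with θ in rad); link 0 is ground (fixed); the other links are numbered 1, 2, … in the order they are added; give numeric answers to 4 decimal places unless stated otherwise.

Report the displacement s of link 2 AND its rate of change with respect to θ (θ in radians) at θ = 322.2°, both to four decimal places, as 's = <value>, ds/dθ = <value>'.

segment 1 (0° to 50.1°, dwell): s unchanged at 0.0000
segment 2 (50.1° to 249.2°, simple-harmonic, h = 26) is passed completely: s = 0.0000 + (26) = 26.0000
θ = 322.2° falls in segment 3 (249.2° to 327.5°, cycloidal, h = 18): β = 322.2 − 249.2 = 73°, B = 78.3°; Δs = 18·(0.9323 − sin(2π·0.9323)/(2π)) = 17.9636; s = 26.0000 + 17.9636 = 43.9636
velocity in seg [249.2°–327.5°] (cycloidal), θ in radians: β = 73° = 1.2741 rad, B = 78.3° = 1.3666 rad; ds/dθ = (h/B)(1 − cos(2πβ/B)) = (18/1.3666)(1 − cos(2π·0.9323)) = 1.173371 mm/rad

s = 43.9636, ds/dθ = 1.1734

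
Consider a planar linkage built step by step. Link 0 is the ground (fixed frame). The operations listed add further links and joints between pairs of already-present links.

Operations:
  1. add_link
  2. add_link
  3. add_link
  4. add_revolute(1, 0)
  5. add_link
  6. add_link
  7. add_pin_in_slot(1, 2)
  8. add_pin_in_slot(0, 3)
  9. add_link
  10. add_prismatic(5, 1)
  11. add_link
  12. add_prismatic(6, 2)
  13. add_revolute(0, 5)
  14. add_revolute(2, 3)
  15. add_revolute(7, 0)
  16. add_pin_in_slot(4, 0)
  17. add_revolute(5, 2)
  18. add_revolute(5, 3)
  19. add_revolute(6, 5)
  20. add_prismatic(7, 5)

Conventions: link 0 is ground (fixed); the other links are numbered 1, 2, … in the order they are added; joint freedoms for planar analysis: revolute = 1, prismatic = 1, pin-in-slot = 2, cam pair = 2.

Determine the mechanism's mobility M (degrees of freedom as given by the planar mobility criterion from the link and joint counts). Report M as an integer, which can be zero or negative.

(L,J1,J2)=(1,0,0); link0 fixed
link1: (2,0,0)
link2: (3,0,0)
link3: (4,0,0)
R 1-0 [J1]: (4,1,0)
link4: (5,1,0)
link5: (6,1,0)
PS 1-2 [J2]: (6,1,1)
PS 0-3 [J2]: (6,1,2)
link6: (7,1,2)
P 5-1 [J1]: (7,2,2)
link7: (8,2,2)
P 6-2 [J1]: (8,3,2)
R 0-5 [J1]: (8,4,2)
R 2-3 [J1]: (8,5,2)
R 7-0 [J1]: (8,6,2)
PS 4-0 [J2]: (8,6,3)
R 5-2 [J1]: (8,7,3)
R 5-3 [J1]: (8,8,3)
R 6-5 [J1]: (8,9,3)
P 7-5 [J1]: (8,10,3)
Grübler: 3·7 − 2·10 − 3 = -2

M = -2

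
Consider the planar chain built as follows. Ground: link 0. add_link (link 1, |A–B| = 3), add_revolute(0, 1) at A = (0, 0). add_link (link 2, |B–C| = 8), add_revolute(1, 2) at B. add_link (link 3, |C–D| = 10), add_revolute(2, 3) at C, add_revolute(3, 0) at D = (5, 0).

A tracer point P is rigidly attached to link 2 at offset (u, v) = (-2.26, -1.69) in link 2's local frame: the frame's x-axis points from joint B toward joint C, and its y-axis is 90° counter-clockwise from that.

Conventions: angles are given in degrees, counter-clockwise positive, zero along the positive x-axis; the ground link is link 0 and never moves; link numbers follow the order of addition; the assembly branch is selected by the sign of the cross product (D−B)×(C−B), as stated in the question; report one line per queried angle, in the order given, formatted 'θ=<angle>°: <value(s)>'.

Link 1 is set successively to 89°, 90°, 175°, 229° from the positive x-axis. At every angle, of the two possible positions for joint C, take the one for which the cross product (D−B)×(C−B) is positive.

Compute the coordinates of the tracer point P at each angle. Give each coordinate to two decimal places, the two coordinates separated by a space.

A=(0,0), D=(5.00,0)
θ=89°: B = A + 3.00·(cos89°, sin89°) = (0.0524, 2.9995)
θ=89°: |BD| = 5.7859
θ=89°: circle(B,8.00) ∩ circle(D,10.00): a=-0.2181, h=7.9970
θ=89°:   candidates: C₊=(4.0117,9.9510) cross=46.270; C₋=(-4.2800,-3.7258) cross=-46.270
θ=89°:   branch + wants cross > 0 → take C=(4.0117,9.9510) (cross=46.270)
θ=89°: ex = (C−B)/|BC| = (0.4949,0.8689); ey = (-0.8689,0.4949)
θ=89°: P = B + -2.26·ex + -1.69·ey = (0.4023,0.1993)
θ=90°: B = A + 3.00·(cos90°, sin90°) = (0.0000, 3.0000)
θ=90°: |BD| = 5.8310
θ=90°: circle(B,8.00) ∩ circle(D,10.00): a=-0.1715, h=7.9982
θ=90°:   candidates: C₊=(3.9680,9.9466) cross=46.637; C₋=(-4.2621,-3.7701) cross=-46.637
θ=90°:   branch + wants cross > 0 → take C=(3.9680,9.9466) (cross=46.637)
θ=90°: ex = (C−B)/|BC| = (0.4960,0.8683); ey = (-0.8683,0.4960)
θ=90°: P = B + -2.26·ex + -1.69·ey = (0.3465,0.1994)
θ=175°: B = A + 3.00·(cos175°, sin175°) = (-2.9886, 0.2615)
θ=175°: |BD| = 7.9929
θ=175°: circle(B,8.00) ∩ circle(D,10.00): a=1.7444, h=7.8075
θ=175°:   candidates: C₊=(-0.9897,8.0077) cross=62.404; C₋=(-1.5005,-7.5989) cross=-62.404
θ=175°:   branch + wants cross > 0 → take C=(-0.9897,8.0077) (cross=62.404)
θ=175°: ex = (C−B)/|BC| = (0.2499,0.9683); ey = (-0.9683,0.2499)
θ=175°: P = B + -2.26·ex + -1.69·ey = (-1.9169,-2.3491)
θ=229°: B = A + 3.00·(cos229°, sin229°) = (-1.9682, -2.2641)
θ=229°: |BD| = 7.3268
θ=229°: circle(B,8.00) ∩ circle(D,10.00): a=1.2067, h=7.9085
θ=229°:   candidates: C₊=(-3.2645,5.6301) cross=57.944; C₋=(1.6233,-9.4126) cross=-57.944
θ=229°:   branch + wants cross > 0 → take C=(-3.2645,5.6301) (cross=57.944)
θ=229°: ex = (C−B)/|BC| = (-0.1620,0.9868); ey = (-0.9868,-0.1620)
θ=229°: P = B + -2.26·ex + -1.69·ey = (0.0657,-4.2204)

θ=89°: 0.40 0.20
θ=90°: 0.35 0.20
θ=175°: -1.92 -2.35
θ=229°: 0.07 -4.22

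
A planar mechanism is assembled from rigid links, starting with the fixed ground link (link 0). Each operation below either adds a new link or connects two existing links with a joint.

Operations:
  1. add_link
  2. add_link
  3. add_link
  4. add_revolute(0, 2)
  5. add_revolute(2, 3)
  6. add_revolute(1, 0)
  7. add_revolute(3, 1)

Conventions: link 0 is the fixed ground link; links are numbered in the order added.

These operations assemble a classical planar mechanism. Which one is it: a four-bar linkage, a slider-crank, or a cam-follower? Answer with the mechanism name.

links: 4 (incl. ground); joints: 4 revolute, 0 prismatic, 0 higher (cam) pair, forming one closed loop
4 links in a single 4R loop → four-bar linkage

four-bar linkage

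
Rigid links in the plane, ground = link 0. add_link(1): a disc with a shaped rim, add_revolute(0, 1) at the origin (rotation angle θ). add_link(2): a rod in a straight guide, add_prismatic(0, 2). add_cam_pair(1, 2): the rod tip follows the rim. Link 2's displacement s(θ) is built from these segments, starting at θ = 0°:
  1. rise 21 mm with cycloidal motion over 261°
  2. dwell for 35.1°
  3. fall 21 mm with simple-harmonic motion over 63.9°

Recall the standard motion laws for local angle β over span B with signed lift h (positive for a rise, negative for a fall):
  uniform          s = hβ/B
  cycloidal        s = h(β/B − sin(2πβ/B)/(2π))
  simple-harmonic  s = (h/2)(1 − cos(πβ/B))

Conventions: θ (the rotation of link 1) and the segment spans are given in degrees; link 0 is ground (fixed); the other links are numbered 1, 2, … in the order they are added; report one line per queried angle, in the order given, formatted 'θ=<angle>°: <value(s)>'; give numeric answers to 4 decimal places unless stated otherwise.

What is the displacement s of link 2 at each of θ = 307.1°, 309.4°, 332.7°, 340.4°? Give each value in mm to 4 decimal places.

segment 1 (0° to 261°, cycloidal, h = 21) is passed completely: s = 0.0000 + (21) = 21.0000
segment 2 (261° to 296.1°, dwell): s unchanged at 21.0000
θ = 307.1° falls in segment 3 (296.1° to 360°, simple-harmonic, h = -21): β = 307.1 − 296.1 = 11°, B = 63.9°; Δs = -21/2·(1 − cos(π·0.1721)) = -1.4984; s = 21.0000 − 1.4984 = 19.5016
θ = 309.4° falls in segment 3 (296.1° to 360°, simple-harmonic, h = -21): β = 309.4 − 296.1 = 13.3°, B = 63.9°; Δs = -21/2·(1 − cos(π·0.2081)) = -2.1659; s = 21.0000 − 2.1659 = 18.8341
θ = 332.7° falls in segment 3 (296.1° to 360°, simple-harmonic, h = -21): β = 332.7 − 296.1 = 36.6°, B = 63.9°; Δs = -21/2·(1 − cos(π·0.5728)) = -12.8796; s = 21.0000 − 12.8796 = 8.1204
θ = 340.4° falls in segment 3 (296.1° to 360°, simple-harmonic, h = -21): β = 340.4 − 296.1 = 44.3°, B = 63.9°; Δs = -21/2·(1 − cos(π·0.6933)) = -16.4908; s = 21.0000 − 16.4908 = 4.5092

θ=307.1°: 19.5016
θ=309.4°: 18.8341
θ=332.7°: 8.1204
θ=340.4°: 4.5092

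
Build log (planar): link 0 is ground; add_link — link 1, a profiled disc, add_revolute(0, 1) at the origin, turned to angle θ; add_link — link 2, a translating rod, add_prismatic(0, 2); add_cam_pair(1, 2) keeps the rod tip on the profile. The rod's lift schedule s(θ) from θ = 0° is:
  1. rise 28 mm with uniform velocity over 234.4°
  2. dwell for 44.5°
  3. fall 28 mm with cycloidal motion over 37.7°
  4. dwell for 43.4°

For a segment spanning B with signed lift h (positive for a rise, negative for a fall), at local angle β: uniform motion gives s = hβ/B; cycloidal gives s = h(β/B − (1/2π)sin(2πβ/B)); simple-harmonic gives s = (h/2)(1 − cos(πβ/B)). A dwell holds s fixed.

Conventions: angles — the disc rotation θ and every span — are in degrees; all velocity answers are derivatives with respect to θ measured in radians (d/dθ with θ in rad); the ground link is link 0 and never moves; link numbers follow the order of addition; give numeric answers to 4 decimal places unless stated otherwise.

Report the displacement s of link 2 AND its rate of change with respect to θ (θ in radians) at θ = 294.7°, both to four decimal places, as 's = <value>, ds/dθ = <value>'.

seg 1 [0°–234.4°] uniform, h=28: full span → s += 28 → s = 28.0000
seg 2 [234.4°–278.9°] dwell: s stays 28.0000
seg 3 [278.9°–316.6°] cycloidal, h=-28: θ=294.7° here. β=15.8, B=37.7. -28·(0.4191 − sin(2π·0.4191)/(2π)) = -9.5658 → s = 18.4342
velocity in seg [278.9°–316.6°] (cycloidal), θ in radians: β = 15.8° = 0.2758 rad, B = 37.7° = 0.6580 rad; ds/dθ = (h/B)(1 − cos(2πβ/B)) = ((-28)/0.6580)(1 − cos(2π·0.4191)) = -79.727392 mm/rad

s = 18.4342, ds/dθ = -79.7274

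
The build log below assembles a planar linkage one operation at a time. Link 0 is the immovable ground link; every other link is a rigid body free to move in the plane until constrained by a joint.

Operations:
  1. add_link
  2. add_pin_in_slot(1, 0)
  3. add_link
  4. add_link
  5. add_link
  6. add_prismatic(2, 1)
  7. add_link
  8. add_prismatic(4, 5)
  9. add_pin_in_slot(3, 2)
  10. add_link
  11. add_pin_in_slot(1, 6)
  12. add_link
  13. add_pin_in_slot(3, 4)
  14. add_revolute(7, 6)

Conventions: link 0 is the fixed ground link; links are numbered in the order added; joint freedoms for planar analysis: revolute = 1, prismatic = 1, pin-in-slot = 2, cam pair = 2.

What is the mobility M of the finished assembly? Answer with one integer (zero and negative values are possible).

ground; <1,0,0>
#1 <2,0,0>
PS:1↔0 J2 <2,0,1>
#2 <3,0,1>
#3 <4,0,1>
#4 <5,0,1>
P:2↔1 J1 <5,1,1>
#5 <6,1,1>
P:4↔5 J1 <6,2,1>
PS:3↔2 J2 <6,2,2>
#6 <7,2,2>
PS:1↔6 J2 <7,2,3>
#7 <8,2,3>
PS:3↔4 J2 <8,2,4>
R:7↔6 J1 <8,3,4>
3×7 − 2×3 − 1×4 = 11

M = 11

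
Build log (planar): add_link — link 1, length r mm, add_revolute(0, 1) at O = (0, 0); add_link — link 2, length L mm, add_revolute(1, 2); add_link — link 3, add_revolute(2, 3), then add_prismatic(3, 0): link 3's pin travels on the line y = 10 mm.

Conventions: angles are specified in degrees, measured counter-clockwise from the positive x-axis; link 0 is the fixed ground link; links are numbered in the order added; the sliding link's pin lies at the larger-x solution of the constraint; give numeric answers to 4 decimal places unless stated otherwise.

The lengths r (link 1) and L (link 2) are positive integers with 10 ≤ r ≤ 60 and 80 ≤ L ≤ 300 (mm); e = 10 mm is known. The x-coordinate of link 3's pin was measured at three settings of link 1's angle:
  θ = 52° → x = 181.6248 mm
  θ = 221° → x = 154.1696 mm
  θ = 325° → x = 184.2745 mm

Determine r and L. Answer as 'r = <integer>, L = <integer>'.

constraint per measurement: (x − r cos θ)² + (r sin θ − e)² = L²
subtracting the θ₁ and θ₂ equations cancels the r² and L² terms:
r = (x₁² − x₂²) / (2[(x₁cos θ₁ + e sin θ₁) − (x₂cos θ₂ + e sin θ₂)]) = 19.0000 → r = 19
L² = (x₁ − r cos θ₁)² + (r sin θ₁ − e)² = 28899.9870 → L = 170.0000 → L = 170
check at θ₃=325°: x = 184.2745 (printed 184.2745) ✓

r = 19, L = 170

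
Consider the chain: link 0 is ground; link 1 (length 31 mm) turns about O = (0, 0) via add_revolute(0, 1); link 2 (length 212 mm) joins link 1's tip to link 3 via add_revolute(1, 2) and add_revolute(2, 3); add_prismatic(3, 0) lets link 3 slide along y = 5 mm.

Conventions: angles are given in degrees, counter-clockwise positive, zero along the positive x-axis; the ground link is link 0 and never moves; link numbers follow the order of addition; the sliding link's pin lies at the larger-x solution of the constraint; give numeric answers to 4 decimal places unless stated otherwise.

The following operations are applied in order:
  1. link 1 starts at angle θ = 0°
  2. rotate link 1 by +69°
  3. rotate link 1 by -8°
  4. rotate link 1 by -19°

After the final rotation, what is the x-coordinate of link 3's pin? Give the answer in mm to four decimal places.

geometry: r = 31 mm, L = 212 mm, e = 5 mm; θ starts at 0°
rotate link 1 by +69°: θ ← 0° +69° = 69°
rotate link 1 by -8°: θ ← 69° -8° = 61°
rotate link 1 by -19°: θ ← 61° -19° = 42°
crank pin P = (r cos θ, r sin θ) = (23.037490, 20.743049)
h = r sin θ − e = 20.743049 − 5 = 15.743049
x = r cos θ + √(L² − h²) = 23.037490 + 211.414655 = 234.452145

234.4521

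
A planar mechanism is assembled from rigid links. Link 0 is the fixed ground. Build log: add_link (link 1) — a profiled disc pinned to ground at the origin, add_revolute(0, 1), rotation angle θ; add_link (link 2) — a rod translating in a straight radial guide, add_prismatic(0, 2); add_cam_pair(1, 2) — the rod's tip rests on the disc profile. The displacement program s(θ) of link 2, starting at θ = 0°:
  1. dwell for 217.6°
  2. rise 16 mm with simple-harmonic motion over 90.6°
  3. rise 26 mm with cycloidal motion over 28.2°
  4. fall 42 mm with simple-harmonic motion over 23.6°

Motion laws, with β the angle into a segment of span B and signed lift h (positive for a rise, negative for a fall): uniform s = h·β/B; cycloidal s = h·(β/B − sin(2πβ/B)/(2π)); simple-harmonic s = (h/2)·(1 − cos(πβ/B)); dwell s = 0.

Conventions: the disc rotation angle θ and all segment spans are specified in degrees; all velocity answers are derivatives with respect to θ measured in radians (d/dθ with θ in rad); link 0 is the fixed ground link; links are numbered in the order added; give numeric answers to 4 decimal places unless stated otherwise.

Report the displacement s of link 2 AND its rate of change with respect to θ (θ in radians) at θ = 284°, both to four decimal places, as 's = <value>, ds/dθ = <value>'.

seg 1 [0°–217.6°] dwell: s stays 0.0000
seg 2 [217.6°–308.2°] simple-harmonic, h=16: θ=284° here. β=66.4, B=90.6. 16/2·(1 − cos(π·0.7329)) = 13.3448 → s = 13.3448
velocity in seg [217.6°–308.2°] (simple-harmonic), θ in radians: β = 66.4° = 1.1589 rad, B = 90.6° = 1.5813 rad; ds/dθ = (πh/(2B)) sin(πβ/B) = (π·16/(2·1.5813)) sin(π·0.7329) = 11.826313 mm/rad

s = 13.3448, ds/dθ = 11.8263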